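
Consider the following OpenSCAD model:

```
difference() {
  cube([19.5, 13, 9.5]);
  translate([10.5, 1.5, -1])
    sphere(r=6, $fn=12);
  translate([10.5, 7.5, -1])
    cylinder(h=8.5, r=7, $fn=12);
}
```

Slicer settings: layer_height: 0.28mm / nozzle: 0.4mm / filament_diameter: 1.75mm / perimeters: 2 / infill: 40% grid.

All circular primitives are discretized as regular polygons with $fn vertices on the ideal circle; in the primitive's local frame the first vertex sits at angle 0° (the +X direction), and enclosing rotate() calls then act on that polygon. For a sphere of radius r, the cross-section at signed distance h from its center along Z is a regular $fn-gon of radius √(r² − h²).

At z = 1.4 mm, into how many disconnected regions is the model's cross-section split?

At z = 1.4 mm: the cube is present — its section is the full 19.5×13 rectangle; the r=6 sphere at (10.5, 1.5) contributes a regular 12-gon of circumradius √(6²−2.4²) = 5.499; the cylinder at (10.5, 7.5): section is a regular 12-gon, circumradius r=7; Taking the first minus the rest: starting from the 19.5×13 cube, the r=6 sphere at (10.5, 1.5) partially overlaps it — only the 61.25 mm² overlap (of its 90.72 mm²) is removed, clipping the outline; the r=7 cylinder at (10.5, 7.5) partially overlaps it — only the 93.34 mm² overlap (of its 147.00 mm²) is removed, clipping the outline — 2 connected regions. The result has 2 disconnected regions.

2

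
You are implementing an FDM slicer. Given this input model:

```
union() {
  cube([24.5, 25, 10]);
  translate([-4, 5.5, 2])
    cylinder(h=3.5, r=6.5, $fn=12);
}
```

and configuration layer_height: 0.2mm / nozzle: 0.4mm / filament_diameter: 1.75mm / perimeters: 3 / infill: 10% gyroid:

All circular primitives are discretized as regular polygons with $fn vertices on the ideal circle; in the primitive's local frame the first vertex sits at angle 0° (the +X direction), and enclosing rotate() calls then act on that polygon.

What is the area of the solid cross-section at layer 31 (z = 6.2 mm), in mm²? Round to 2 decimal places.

612.50 mm²

At z = 6.2 mm: the 24.5×25 cube contributes its full rectangle (area 612.50 mm²); the cylinder at (-4, 5.5) is absent (z outside [2, 5.5]); Taking the union: only the 24.5×25 cube is present, so the union is just that shape — area = 612.50 mm². Overall, the cross-section is a single solid region. Net area = 612.50 mm².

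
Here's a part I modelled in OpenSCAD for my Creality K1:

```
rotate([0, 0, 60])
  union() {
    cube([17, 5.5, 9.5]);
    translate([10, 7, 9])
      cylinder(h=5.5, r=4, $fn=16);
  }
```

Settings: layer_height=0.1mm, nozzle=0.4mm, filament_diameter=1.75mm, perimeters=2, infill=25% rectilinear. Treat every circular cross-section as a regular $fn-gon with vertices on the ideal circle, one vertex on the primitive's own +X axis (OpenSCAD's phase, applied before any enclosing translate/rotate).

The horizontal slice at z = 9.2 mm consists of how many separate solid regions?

1

At z = 9.2 mm: the 17×5.5 cube contributes its full rectangle; the r=4 cylinder at (10, 7) contributes a regular 16-gon of circumradius 4; Merging all regions: the regions partially overlap (shared area 12.94 mm²), so overlapping operands fuse into one piece — 1 connected region; (rotated 60° about Z; rotation is an isometry so areas/perimeters/island counts are preserved). The result has 1 disconnected region.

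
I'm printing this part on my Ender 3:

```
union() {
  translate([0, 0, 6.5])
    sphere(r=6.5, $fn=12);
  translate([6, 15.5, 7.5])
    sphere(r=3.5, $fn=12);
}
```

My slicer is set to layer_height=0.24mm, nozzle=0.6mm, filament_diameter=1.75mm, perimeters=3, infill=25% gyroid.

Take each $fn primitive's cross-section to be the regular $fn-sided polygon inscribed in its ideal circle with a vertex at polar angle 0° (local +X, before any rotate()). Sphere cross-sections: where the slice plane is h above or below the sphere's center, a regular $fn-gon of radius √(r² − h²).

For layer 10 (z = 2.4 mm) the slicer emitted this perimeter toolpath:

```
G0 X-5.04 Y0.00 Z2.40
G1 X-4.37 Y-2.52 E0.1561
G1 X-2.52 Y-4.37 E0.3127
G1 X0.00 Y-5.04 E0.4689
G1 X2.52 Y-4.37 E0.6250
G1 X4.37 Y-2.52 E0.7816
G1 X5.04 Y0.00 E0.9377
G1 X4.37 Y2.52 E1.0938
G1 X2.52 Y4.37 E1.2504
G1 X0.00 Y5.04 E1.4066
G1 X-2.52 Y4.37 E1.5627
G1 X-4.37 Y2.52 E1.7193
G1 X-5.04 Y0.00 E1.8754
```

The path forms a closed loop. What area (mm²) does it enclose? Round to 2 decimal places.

Apply the shoelace formula to the sequence of (X, Y) vertices; enclosed area = 76.30 mm².

76.30 mm²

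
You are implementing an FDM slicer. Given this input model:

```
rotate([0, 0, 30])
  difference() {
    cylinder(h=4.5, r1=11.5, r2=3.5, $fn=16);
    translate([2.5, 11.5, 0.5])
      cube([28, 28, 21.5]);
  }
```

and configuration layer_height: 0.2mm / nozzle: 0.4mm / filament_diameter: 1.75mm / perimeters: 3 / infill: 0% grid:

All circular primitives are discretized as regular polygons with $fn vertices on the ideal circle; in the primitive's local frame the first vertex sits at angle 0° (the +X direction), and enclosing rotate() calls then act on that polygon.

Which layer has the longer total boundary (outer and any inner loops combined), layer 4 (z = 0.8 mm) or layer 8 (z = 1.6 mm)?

layer 4 (z = 0.8 mm)

Layer 4 (z = 0.8): the cone: at t=0.178 of its height the radius interpolates to r₁+(r₂−r₁)t = 10.078, giving a regular 16-gon of that circumradius (perimeter = 2·16·10.078·sin(180°/16) = 62.91 mm); the cube at (2.5, 11.5) is present — its section is the full 28×28 rectangle (perimeter 112.00 mm); After the difference (first − rest): starting from the cone, the 28×28 cube at (2.5, 11.5) misses the remaining region (no effect) — boundary = 62.91 mm; (whole slice rotated 30° about Z — lengths, areas and connectivity unchanged). So its perimeter = 62.91 mm. Layer 8 (z = 1.6): the cone contributes a regular 16-gon of circumradius 8.656 (interpolated between r1=11.5 and r2=3.5 at t=0.356) (perimeter = 2·16·8.656·sin(180°/16) = 54.04 mm); the 28×28 cube at (2.5, 11.5) contributes its full rectangle (perimeter 112.00 mm); After the difference (first − rest): starting from the cone, the 28×28 cube at (2.5, 11.5) misses the remaining region (no effect) — boundary = 54.04 mm; (rotated 30° about Z; rotation is an isometry so areas/perimeters/island counts are preserved). So its perimeter = 54.04 mm. Layer 4 is larger (62.91 vs 54.04 mm).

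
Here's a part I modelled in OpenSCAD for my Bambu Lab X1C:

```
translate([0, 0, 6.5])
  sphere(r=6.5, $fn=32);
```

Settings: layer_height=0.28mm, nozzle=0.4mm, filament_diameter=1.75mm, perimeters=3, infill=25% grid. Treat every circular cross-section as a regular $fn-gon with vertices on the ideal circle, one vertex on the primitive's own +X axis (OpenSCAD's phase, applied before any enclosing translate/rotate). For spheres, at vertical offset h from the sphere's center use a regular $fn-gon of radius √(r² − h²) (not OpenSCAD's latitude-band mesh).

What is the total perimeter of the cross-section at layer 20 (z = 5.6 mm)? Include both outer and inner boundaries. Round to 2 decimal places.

At z = 5.6 mm: the r=6.5 sphere slices to a regular 32-gon of circumradius 6.437 (√(r²−h²) with h=0.9 from center) (perimeter = 2·32·6.437·sin(180°/32) = 40.38 mm). Overall, the cross-section is a single solid region. Total boundary length (outer) = 40.38 mm.

40.38 mm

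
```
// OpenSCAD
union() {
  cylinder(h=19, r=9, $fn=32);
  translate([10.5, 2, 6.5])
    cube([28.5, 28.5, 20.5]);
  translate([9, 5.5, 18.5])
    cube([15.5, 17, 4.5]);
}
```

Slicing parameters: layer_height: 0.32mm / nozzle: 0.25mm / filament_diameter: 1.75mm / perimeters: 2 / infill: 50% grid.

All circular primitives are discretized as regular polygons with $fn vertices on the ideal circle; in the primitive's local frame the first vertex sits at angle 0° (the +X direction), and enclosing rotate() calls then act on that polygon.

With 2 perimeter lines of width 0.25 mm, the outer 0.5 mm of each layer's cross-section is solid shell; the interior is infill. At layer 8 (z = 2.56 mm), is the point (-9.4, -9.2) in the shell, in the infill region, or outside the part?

outside

At z = 2.56 mm: the cylinder: section is a regular 32-gon, circumradius r=9; the cube at (10.5, 2) is absent (z outside [6.5, 27]); the cube at (9, 5.5) is not intersected at this z (z outside [18.5, 23]); Combining (union): only the r=9 cylinder is present, so the union is just that shape — 1 connected region. Overall, the cross-section is a single solid region. The nearest boundary edge runs (-7.48, -5.00)→(-6.36, -6.36); distance from the point to it = 4.15 mm. The point is not inside any of the regions above, so it lies outside the cross-section (4.15 mm from the nearest boundary).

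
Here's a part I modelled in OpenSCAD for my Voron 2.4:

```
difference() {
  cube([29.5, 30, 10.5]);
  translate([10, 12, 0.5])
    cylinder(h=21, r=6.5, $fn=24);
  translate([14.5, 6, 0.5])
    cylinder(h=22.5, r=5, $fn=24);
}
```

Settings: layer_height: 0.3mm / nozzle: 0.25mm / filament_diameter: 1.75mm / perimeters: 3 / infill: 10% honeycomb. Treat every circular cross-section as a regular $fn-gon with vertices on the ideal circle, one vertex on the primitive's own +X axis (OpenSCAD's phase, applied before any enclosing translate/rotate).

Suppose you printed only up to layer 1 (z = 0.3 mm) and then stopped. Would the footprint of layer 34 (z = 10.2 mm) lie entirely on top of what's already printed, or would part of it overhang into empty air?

Compare the two slices. At z = 0.3: the cube (footprint 29.5×30) is included at this height (area 885.00 mm²); the cylinder at (10, 12) is not intersected at this z (z outside [0.5, 21.5]); the cylinder at (14.5, 6) does not reach this height (z outside [0.5, 23]); Taking the first minus the rest: none of the subtracted shapes is present at this height, so the 29.5×30 cube is unchanged — area = 885.00 mm². At z = 10.2: the cube is present — its section is the full 29.5×30 rectangle (area 885.00 mm²); the r=6.5 cylinder at (10, 12) gives a regular 24-gon of circumradius 6.5 (constant along its height) (area = (24/2)·6.500²·sin(360°/24) = 131.22 mm²); the r=5 cylinder at (14.5, 6) contributes a regular 24-gon of circumradius 5 (area = (24/2)·5.000²·sin(360°/24) = 77.65 mm²); Taking the first minus the rest: starting from the 29.5×30 cube (885.00 mm²), the r=6.5 cylinder at (10, 12) lies wholly inside it (removes its full 131.22 mm² and its 40.72 mm outline becomes a hole wall); the r=5 cylinder at (14.5, 6) partially overlaps it — only the 54.41 mm² overlap (of its 77.65 mm²) is removed, clipping the outline — area = 699.37 mm². Checking containment: the cross-section at z = 10.2 is a subset of the cross-section at z = 0.3.

entirely on top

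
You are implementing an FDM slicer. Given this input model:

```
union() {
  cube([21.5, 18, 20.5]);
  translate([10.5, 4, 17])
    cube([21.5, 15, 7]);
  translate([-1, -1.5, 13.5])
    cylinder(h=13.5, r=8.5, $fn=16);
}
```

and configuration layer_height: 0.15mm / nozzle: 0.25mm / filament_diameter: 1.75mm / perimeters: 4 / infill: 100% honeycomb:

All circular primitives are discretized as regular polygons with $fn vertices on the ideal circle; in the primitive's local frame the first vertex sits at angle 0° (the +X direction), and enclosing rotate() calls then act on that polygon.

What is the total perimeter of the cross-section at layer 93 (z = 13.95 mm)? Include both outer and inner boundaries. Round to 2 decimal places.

107.34 mm

At z = 13.95 mm: the 21.5×18 cube contributes its full rectangle (perimeter 79.00 mm); the cube at (10.5, 4) is not intersected at this z (z outside [17, 24]); the cylinder at (-1, -1.5): section is a regular 16-gon, circumradius r=8.5 (perimeter = 2·16·8.500·sin(180°/16) = 53.06 mm); Merging all regions: the regions partially overlap (shared area 35.87 mm²), so the edge portions inside another operand are dropped and the merged outline is re-measured after clipping — boundary = 107.34 mm. Overall, the cross-section is a single solid region. Total boundary length (outer) = 107.34 mm.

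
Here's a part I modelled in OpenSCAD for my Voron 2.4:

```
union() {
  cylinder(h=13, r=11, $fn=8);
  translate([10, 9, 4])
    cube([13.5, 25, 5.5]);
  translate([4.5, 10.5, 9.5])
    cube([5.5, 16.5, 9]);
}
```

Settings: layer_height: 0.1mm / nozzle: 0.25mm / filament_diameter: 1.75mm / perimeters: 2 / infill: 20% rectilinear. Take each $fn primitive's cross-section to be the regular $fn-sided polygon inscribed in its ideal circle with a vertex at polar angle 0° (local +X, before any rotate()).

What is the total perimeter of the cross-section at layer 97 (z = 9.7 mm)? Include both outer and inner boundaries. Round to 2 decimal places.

111.35 mm

At z = 9.7 mm: the cylinder: section is a regular 8-gon, circumradius r=11 (perimeter = 2·8·11.000·sin(180°/8) = 67.35 mm); the cube at (10, 9) does not reach this height (z outside [4, 9.5]); the cube at (4.5, 10.5) (footprint 5.5×16.5) is included at this height (perimeter 44.00 mm); Taking the union: the 2 present regions are separate (no shared area or edge), so areas and boundary lengths simply add and each stays a separate island — boundary = 111.35 mm. Overall, the cross-section has 2 separate islands. Total boundary length (outer) = 111.35 mm.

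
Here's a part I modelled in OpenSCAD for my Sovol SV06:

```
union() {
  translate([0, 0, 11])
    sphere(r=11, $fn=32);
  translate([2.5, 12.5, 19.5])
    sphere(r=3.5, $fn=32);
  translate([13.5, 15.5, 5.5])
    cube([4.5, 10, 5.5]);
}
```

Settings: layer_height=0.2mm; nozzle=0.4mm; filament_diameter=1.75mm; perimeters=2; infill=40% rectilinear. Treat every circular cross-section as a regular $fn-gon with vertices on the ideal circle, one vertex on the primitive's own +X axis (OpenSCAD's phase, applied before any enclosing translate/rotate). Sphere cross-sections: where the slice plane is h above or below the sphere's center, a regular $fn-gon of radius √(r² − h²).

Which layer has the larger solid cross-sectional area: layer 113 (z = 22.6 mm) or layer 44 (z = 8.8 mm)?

layer 44 (z = 8.8 mm)

Layer 113 (z = 22.6): the sphere is not intersected at this z (|z−center|=11.600 > r=11); the r=3.5 sphere at (2.5, 12.5) slices to a regular 32-gon of circumradius 1.625 (√(r²−h²) with h=3.1 from center) (area = (32/2)·1.625²·sin(360°/32) = 8.24 mm²); the cube at (13.5, 15.5) does not reach this height (z outside [5.5, 11]); Merging all regions: only the r=3.5 sphere at (2.5, 12.5) is present, so the union is just that shape — area = 8.24 mm². So its area = 8.24 mm². Layer 44 (z = 8.8): the sphere: section is a regular 32-gon, circumradius = √(r²−h²) = √(11²−2.2²) = 10.778 (area = (32/2)·10.778²·sin(360°/32) = 362.59 mm²); the sphere at (2.5, 12.5) is absent (|z−center|=10.700 > r=3.5); the cube at (13.5, 15.5) is present — its section is the full 4.5×10 rectangle (area 45.00 mm²); Taking the union: the 2 present regions are separate (no shared area or edge), so areas and boundary lengths simply add and each stays a separate island — area = 407.59 mm². So its area = 407.59 mm². Layer 44 is larger (407.59 vs 8.24 mm²).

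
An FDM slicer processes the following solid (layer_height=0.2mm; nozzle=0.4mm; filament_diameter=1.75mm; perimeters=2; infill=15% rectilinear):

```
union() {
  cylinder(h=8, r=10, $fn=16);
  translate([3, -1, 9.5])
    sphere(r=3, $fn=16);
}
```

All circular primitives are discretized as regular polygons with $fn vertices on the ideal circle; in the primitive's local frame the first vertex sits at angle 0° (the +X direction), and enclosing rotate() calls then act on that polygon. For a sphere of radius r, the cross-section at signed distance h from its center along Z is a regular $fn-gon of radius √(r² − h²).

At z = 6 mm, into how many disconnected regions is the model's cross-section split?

1

At z = 6 mm: the cylinder: section is a regular 16-gon, circumradius r=10; the sphere at (3, -1) is not intersected at this z (|z−center|=3.500 > r=3); Taking the union: only the r=10 cylinder is present, so the union is just that shape — 1 connected region. The result has 1 disconnected region.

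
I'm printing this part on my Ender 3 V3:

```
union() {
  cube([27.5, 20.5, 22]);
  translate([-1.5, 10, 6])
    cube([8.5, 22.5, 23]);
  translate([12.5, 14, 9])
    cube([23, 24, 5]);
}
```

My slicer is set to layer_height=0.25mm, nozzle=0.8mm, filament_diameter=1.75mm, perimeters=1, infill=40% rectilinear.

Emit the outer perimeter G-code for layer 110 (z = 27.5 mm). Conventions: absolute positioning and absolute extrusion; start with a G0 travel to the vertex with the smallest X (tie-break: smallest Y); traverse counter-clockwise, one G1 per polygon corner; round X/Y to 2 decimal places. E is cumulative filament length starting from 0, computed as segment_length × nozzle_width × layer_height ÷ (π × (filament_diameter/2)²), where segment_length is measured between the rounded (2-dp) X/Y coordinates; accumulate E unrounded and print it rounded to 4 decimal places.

At z = 27.5 mm: the cube is not intersected at this z (z outside [0, 22]); the 8.5×22.5 cube at (-1.5, 10) contributes its full rectangle; the cube at (12.5, 14) is not intersected at this z (z outside [9, 14]); Combining (union): only the 8.5×22.5 cube at (-1.5, 10) is present, so the union is just that shape — 1 connected region. The outline is a single polygon with 4 vertices. Extrusion per mm of travel: 0.8 × 0.25 / (π × 0.875²) = 0.083150. Accumulating E over each segment gives final E = 5.1553.

G0 X-1.50 Y10.00 Z27.50
G1 X7.00 Y10.00 E0.7068
G1 X7.00 Y32.50 E2.5777
G1 X-1.50 Y32.50 E3.2844
G1 X-1.50 Y10.00 E5.1553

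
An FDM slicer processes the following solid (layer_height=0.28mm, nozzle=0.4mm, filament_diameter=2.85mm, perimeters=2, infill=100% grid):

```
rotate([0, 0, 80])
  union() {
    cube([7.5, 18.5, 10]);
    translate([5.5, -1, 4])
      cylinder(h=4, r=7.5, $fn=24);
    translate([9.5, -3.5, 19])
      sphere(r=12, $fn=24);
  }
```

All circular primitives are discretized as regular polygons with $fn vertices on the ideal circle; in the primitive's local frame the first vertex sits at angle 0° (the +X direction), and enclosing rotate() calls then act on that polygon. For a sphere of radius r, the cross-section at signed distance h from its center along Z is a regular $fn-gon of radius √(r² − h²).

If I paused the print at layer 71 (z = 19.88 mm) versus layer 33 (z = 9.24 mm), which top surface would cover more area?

layer 71 (z = 19.88 mm)

Layer 71 (z = 19.88): the cube does not reach this height (z outside [0, 10]); the cylinder at (5.5, -1) is absent (z outside [4, 8]); the r=12 sphere at (9.5, -3.5) slices to a regular 24-gon of circumradius 11.968 (√(r²−h²) with h=0.88 from center) (area = (24/2)·11.968²·sin(360°/24) = 444.83 mm²); Taking the union: only the r=12 sphere at (9.5, -3.5) is present, so the union is just that shape — area = 444.83 mm²; (whole slice rotated 80° about Z — lengths, areas and connectivity unchanged). So its area = 444.83 mm². Layer 33 (z = 9.24): the cube (footprint 7.5×18.5) is included at this height (area 138.75 mm²); the cylinder at (5.5, -1) is absent (z outside [4, 8]); the sphere at (9.5, -3.5): section is a regular 24-gon, circumradius = √(r²−h²) = √(12²−9.76²) = 6.982 (area = (24/2)·6.982²·sin(360°/24) = 151.39 mm²); Merging all regions: the regions partially overlap — summed areas 290.14 mm² minus the doubly-counted overlap 7.93 mm² gives 282.21 mm² — area = 282.21 mm²; (whole slice rotated 80° about Z — lengths, areas and connectivity unchanged). So its area = 282.21 mm². Layer 71 is larger (444.83 vs 282.21 mm²).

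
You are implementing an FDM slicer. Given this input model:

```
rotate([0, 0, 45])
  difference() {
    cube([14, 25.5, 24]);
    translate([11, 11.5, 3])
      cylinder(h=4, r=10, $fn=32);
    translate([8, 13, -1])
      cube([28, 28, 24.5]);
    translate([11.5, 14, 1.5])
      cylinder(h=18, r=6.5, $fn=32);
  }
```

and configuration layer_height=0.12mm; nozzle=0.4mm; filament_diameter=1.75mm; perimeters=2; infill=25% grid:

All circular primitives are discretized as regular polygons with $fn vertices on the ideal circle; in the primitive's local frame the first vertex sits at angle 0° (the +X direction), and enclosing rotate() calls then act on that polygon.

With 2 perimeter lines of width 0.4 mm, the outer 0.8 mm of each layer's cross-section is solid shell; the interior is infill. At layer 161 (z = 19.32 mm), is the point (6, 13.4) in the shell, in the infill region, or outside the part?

shell

At z = 19.32 mm: the cube (footprint 14×25.5) is included at this height; the cylinder at (11, 11.5) does not reach this height (z outside [3, 7]); the cube at (8, 13) (footprint 28×28) is included at this height; the r=6.5 cylinder at (11.5, 14) contributes a regular 32-gon of circumradius 6.5; After the difference (first − rest): starting from the 14×25.5 cube, the 28×28 cube at (8, 13) partially overlaps it — only the 75.00 mm² overlap (of its 784.00 mm²) is removed, clipping the outline; the r=6.5 cylinder at (11.5, 14) partially overlaps it — only the 54.21 mm² overlap (of its 131.88 mm²) is removed, clipping the outline — 1 connected region; (whole slice rotated 45° about Z — lengths, areas and connectivity unchanged). Overall, the cross-section is a single solid region. Undo the 45° rotation: the query point maps to (13.718, 5.233) in the un-rotated model frame. The nearest boundary edge runs (14.00, 8.00)→(14.00, 0.00); distance from the point to it = 0.28 mm. The point is inside the cross-section, 0.28 mm from the nearest boundary — within the 0.8 mm shell band (2 × 0.4).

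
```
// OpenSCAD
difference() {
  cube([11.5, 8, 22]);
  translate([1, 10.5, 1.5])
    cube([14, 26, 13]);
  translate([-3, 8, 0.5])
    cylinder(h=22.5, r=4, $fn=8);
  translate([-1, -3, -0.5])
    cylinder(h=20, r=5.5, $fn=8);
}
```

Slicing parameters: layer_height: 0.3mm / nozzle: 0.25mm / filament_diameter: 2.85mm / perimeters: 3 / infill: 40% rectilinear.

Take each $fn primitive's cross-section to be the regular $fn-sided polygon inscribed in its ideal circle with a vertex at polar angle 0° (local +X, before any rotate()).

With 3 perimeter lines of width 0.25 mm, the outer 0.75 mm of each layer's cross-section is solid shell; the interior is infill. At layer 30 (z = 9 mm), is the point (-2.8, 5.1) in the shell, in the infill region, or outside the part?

outside

At z = 9 mm: the cube is present — its section is the full 11.5×8 rectangle; the cube at (1, 10.5) is present — its section is the full 14×26 rectangle; the cylinder at (-3, 8): section is a regular 8-gon, circumradius r=4; the cylinder at (-1, -3): section is a regular 8-gon, circumradius r=5.5; After the difference (first − rest): starting from the 11.5×8 cube, the 14×26 cube at (1, 10.5) misses the remaining region (no effect); the r=4 cylinder at (-3, 8) partially overlaps it — only the 1.21 mm² overlap (of its 45.25 mm²) is removed, clipping the outline; the r=5.5 cylinder at (-1, -3) partially overlaps it — only the 4.46 mm² overlap (of its 85.56 mm²) is removed, clipping the outline — 1 connected region. Overall, the cross-section is a single solid region. The nearest boundary edge runs (0.00, 2.09)→(0.00, 5.59); distance from the point to it = 2.80 mm. The point is not inside any of the regions above, so it lies outside the cross-section (2.80 mm from the nearest boundary).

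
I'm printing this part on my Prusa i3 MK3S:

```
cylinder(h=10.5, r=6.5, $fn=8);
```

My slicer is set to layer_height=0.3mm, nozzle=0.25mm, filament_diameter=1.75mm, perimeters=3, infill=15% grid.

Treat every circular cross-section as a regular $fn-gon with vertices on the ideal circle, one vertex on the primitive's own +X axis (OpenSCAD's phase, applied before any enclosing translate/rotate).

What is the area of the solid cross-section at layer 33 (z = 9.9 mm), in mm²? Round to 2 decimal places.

119.50 mm²

At z = 9.9 mm: the r=6.5 cylinder contributes a regular 8-gon of circumradius 6.5 (area = (8/2)·6.500²·sin(360°/8) = 119.50 mm²). Overall, the cross-section is a single solid region. Net area = 119.50 mm².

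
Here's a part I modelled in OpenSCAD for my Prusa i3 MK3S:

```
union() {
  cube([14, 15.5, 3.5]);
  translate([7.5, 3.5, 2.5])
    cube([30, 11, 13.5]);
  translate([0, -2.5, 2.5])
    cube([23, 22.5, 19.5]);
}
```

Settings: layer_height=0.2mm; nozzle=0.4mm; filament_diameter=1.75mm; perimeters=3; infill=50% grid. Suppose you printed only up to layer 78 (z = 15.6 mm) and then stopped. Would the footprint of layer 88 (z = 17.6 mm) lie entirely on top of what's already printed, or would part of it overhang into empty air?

entirely on top

Compare the two slices. At z = 15.6: the cube does not reach this height (z outside [0, 3.5]); the 30×11 cube at (7.5, 3.5) contributes its full rectangle (area 330.00 mm²); the cube at (0, -2.5) is present — its section is the full 23×22.5 rectangle (area 517.50 mm²); Combining (union): the regions partially overlap — summed areas 847.50 mm² minus the doubly-counted overlap 170.50 mm² gives 677.00 mm² — area = 677.00 mm². At z = 17.6: the cube does not reach this height (z outside [0, 3.5]); the cube at (7.5, 3.5) is absent (z outside [2.5, 16]); the 23×22.5 cube at (0, -2.5) contributes its full rectangle (area 517.50 mm²); Combining (union): only the 23×22.5 cube at (0, -2.5) is present, so the union is just that shape — area = 517.50 mm². Checking containment: the cross-section at z = 17.6 is a subset of the cross-section at z = 15.6.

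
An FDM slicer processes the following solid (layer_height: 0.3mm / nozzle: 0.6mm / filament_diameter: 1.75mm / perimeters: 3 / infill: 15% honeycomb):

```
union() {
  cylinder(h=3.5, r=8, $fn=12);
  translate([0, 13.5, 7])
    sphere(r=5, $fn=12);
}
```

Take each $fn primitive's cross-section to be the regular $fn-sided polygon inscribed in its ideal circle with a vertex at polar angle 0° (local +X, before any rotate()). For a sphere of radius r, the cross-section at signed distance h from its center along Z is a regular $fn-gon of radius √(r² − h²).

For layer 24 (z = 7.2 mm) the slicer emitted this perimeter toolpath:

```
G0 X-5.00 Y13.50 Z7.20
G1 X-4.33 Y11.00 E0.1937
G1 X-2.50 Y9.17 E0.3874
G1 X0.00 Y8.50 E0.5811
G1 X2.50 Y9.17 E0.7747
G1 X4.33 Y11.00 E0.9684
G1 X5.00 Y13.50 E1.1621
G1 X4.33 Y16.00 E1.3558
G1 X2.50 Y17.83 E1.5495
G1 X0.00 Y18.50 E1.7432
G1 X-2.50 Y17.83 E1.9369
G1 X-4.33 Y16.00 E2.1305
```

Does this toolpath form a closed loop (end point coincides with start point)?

Start point (G0): (-5.00, 13.50). End point (last G1): the path does not return to the start — open.

no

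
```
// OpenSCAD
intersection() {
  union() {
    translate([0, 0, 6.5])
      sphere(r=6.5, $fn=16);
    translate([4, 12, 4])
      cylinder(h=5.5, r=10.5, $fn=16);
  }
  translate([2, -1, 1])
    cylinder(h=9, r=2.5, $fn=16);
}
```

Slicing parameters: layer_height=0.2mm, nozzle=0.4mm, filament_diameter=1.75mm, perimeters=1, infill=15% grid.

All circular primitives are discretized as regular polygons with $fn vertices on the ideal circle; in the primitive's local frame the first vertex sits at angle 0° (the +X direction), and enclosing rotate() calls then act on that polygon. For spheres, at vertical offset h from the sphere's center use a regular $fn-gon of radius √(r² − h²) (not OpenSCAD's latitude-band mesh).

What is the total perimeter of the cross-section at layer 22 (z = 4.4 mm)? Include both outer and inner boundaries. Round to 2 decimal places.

15.61 mm

At z = 4.4 mm: the r=6.5 sphere contributes a regular 16-gon of circumradius √(6.5²−2.1²) = 6.151 (perimeter = 2·16·6.151·sin(180°/16) = 38.40 mm); the cylinder at (4, 12): section is a regular 16-gon, circumradius r=10.5 (perimeter = 2·16·10.500·sin(180°/16) = 65.55 mm); Merging all regions: the regions partially overlap (shared area 25.95 mm²), so the edge portions inside another operand are dropped and the merged outline is re-measured after clipping — boundary = 82.00 mm; the r=2.5 cylinder at (2, -1) gives a regular 16-gon of circumradius 2.5 (constant along its height) (perimeter = 2·16·2.500·sin(180°/16) = 15.61 mm); Keeping only the common overlap: the r=2.5 cylinder at (2, -1) lies inside the result so far, so the common part is the r=2.5 cylinder at (2, -1) itself — boundary = 15.61 mm. Overall, the cross-section is a single solid region. Total boundary length (outer) = 15.61 mm.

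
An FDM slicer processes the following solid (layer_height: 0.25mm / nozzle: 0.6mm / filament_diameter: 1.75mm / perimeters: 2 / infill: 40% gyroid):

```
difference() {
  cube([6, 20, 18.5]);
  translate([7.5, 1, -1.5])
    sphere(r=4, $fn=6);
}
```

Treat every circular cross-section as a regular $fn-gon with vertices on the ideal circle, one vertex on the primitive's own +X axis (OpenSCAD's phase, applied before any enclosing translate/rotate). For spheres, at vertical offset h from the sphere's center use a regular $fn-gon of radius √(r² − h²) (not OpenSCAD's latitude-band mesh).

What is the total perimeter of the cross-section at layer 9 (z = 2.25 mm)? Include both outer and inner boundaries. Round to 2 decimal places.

At z = 2.25 mm: the 6×20 cube contributes its full rectangle (perimeter 52.00 mm); the r=4 sphere at (7.5, 1) slices to a regular 6-gon of circumradius 1.392 (√(r²−h²) with h=3.75 from center) (perimeter = 2·6·1.392·sin(180°/6) = 8.35 mm); After the difference (first − rest): starting from the 6×20 cube, the r=4 sphere at (7.5, 1) misses the remaining region (no effect) — boundary = 52.00 mm. Overall, the cross-section is a single solid region. Total boundary length (outer) = 52.00 mm.

52.00 mm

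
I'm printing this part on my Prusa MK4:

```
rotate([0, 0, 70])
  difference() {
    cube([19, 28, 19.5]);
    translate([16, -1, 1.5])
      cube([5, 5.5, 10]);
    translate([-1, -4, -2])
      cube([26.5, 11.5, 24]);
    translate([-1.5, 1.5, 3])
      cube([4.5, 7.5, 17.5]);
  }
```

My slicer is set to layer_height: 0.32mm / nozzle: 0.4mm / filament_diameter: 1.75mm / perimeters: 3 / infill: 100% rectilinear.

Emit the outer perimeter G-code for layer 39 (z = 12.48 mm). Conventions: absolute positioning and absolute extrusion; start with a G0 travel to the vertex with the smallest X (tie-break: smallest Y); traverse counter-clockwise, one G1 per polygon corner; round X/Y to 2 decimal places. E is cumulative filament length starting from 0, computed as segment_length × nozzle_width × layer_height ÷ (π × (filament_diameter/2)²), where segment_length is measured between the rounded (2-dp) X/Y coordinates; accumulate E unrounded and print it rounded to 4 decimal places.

At z = 12.48 mm: the 19×28 cube contributes its full rectangle; the cube at (16, -1) does not reach this height (z outside [1.5, 11.5]); the cube at (-1, -4) (footprint 26.5×11.5) is included at this height; the 4.5×7.5 cube at (-1.5, 1.5) contributes its full rectangle; Subtracting the remaining from the first: starting from the 19×28 cube, the 26.5×11.5 cube at (-1, -4) partially overlaps it — only the 142.50 mm² overlap (of its 304.75 mm²) is removed, clipping the outline; the 4.5×7.5 cube at (-1.5, 1.5) partially overlaps it — only the 4.50 mm² overlap (of its 33.75 mm²) is removed, clipping the outline — 1 connected region; (rotated 70° about Z; rotation is an isometry so areas/perimeters/island counts are preserved). The outline is a single polygon with 6 vertices. Extrusion per mm of travel: 0.4 × 0.32 / (π × 0.875²) = 0.053216. Accumulating E over each segment gives final E = 4.2040.

G0 X-26.31 Y9.58 Z12.48
G1 X-8.46 Y3.08 E1.0109
G1 X-7.43 Y5.90 E1.1707
G1 X-6.02 Y5.38 E1.2507
G1 X-0.55 Y20.42 E2.1023
G1 X-19.81 Y27.43 E3.1931
G1 X-26.31 Y9.58 E4.2040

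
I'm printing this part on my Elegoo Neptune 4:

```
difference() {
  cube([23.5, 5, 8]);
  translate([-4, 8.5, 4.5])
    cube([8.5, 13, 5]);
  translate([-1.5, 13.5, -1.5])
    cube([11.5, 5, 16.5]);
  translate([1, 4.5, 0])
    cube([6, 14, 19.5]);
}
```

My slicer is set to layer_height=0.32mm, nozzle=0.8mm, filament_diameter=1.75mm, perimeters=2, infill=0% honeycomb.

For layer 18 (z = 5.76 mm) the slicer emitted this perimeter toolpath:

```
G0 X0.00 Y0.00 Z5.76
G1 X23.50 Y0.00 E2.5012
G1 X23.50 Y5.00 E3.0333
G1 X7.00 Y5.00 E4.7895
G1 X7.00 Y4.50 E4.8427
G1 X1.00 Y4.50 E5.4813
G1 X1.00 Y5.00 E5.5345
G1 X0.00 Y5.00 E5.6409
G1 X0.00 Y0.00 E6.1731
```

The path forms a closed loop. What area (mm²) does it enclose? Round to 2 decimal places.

114.50 mm²

Apply the shoelace formula to the sequence of (X, Y) vertices; enclosed area = 114.50 mm².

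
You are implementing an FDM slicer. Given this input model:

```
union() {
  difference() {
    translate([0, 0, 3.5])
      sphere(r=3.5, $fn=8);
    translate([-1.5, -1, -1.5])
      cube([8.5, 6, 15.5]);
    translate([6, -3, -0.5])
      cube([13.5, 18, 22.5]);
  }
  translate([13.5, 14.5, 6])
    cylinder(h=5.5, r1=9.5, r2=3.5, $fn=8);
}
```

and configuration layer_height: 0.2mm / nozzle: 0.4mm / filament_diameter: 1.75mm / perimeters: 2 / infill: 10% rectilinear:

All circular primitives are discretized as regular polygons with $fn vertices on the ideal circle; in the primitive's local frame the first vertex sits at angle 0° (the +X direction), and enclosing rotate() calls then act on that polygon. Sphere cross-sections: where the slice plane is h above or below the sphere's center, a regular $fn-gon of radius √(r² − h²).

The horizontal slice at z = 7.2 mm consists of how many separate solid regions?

At z = 7.2 mm: the sphere is absent (|z−center|=3.700 > r=3.5); the cube at (-1.5, -1) is present — its section is the full 8.5×6 rectangle; the cube at (6, -3) (footprint 13.5×18) is included at this height; Taking the first minus the rest: the first operand is absent here, so nothing remains; the cone at (13.5, 14.5) contributes a regular 8-gon of circumradius 8.191 (interpolated between r1=9.5 and r2=3.5 at t=0.218); Taking the union: only the cone at (13.5, 14.5) is present, so the union is just that shape — 1 connected region. The result has 1 disconnected region.

1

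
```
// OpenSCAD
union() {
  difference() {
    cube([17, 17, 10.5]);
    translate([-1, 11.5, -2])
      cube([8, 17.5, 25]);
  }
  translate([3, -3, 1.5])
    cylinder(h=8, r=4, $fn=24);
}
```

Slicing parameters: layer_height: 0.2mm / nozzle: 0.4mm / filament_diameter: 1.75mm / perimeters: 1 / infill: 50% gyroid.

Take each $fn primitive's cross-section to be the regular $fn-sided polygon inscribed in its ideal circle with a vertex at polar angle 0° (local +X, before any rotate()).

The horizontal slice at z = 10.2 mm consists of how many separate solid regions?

1

At z = 10.2 mm: the 17×17 cube contributes its full rectangle; the cube at (-1, 11.5) is present — its section is the full 8×17.5 rectangle; Subtracting the remaining from the first: starting from the 17×17 cube, the 8×17.5 cube at (-1, 11.5) partially overlaps it — only the 38.50 mm² overlap (of its 140.00 mm²) is removed, clipping the outline — 1 connected region; the cylinder at (3, -3) is absent (z outside [1.5, 9.5]); Merging all regions: only the result so far is present, so the union is just that shape — 1 connected region. The result has 1 disconnected region.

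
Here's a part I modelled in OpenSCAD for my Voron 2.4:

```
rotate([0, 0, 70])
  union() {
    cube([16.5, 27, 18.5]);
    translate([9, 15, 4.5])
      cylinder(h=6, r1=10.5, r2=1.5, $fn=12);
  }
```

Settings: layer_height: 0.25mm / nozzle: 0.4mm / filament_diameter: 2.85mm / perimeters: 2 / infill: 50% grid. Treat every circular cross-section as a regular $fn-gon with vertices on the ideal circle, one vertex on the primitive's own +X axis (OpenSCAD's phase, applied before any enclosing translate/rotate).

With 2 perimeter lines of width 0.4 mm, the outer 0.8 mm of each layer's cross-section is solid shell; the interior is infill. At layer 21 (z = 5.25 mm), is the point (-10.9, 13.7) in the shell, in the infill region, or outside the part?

infill

At z = 5.25 mm: the cube (footprint 16.5×27) is included at this height; the cone at (9, 15) contributes a regular 12-gon of circumradius 9.375 (interpolated between r1=10.5 and r2=1.5 at t=0.125); Taking the union: the regions partially overlap (shared area 251.07 mm²), so overlapping operands fuse into one piece — 1 connected region; (rotated 70° about Z; rotation is an isometry so areas/perimeters/island counts are preserved). Overall, the cross-section is a single solid region. Undo the 70° rotation: the query point maps to (9.146, 14.928) in the un-rotated model frame. The nearest boundary edge runs (18.38, 15.00)→(17.12, 10.31); distance from the point to it = 8.90 mm. The point is inside the cross-section and 8.90 mm from the nearest boundary — more than the 0.8 mm shell width (2 × 0.4), so it's in the infill interior.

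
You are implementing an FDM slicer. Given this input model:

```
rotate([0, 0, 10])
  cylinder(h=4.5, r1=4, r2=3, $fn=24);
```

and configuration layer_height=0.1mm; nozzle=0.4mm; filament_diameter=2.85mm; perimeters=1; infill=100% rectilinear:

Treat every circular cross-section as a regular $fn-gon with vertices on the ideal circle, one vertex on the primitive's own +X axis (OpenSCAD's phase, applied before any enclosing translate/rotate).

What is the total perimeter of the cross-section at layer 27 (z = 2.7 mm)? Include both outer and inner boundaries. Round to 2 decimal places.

21.30 mm

At z = 2.7 mm: the cone contributes a regular 24-gon of circumradius 3.400 (interpolated between r1=4 and r2=3 at t=0.600) (perimeter = 2·24·3.400·sin(180°/24) = 21.30 mm); (rotated 10° about Z; rotation is an isometry so areas/perimeters/island counts are preserved). Overall, the cross-section is a single solid region. Total boundary length (outer) = 21.30 mm.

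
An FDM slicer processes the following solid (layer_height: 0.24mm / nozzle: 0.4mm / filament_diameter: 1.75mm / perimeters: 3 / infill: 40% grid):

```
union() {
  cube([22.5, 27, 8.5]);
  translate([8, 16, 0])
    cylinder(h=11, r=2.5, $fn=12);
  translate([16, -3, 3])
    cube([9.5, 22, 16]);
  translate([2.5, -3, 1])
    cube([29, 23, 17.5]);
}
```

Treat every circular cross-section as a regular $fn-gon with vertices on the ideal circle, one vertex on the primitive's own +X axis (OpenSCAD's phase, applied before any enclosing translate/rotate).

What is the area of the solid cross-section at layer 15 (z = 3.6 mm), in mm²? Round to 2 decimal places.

874.50 mm²

At z = 3.6 mm: the cube is present — its section is the full 22.5×27 rectangle (area 607.50 mm²); the cylinder at (8, 16): section is a regular 12-gon, circumradius r=2.5 (area = (12/2)·2.500²·sin(360°/12) = 18.75 mm²); the cube at (16, -3) is present — its section is the full 9.5×22 rectangle (area 209.00 mm²); the cube at (2.5, -3) (footprint 29×23) is included at this height (area 667.00 mm²); Taking the union: the regions partially overlap — summed areas 1502.25 mm² minus the doubly-counted overlap 627.75 mm² gives 874.50 mm² — area = 874.50 mm². Overall, the cross-section is a single solid region. Net area = 874.50 mm².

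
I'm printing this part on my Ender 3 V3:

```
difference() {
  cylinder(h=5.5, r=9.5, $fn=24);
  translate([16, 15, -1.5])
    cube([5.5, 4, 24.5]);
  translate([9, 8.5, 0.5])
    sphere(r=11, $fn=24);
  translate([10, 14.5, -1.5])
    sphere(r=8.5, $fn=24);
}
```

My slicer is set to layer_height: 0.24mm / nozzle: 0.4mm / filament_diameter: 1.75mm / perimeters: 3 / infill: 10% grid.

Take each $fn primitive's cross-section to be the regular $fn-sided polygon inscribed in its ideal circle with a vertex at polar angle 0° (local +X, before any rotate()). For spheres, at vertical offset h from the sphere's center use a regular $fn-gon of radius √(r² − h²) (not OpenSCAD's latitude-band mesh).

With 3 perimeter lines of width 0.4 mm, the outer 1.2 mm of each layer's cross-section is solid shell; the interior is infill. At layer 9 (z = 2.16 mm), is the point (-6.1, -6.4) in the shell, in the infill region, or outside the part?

shell

At z = 2.16 mm: the r=9.5 cylinder contributes a regular 24-gon of circumradius 9.5; the cube at (16, 15) (footprint 5.5×4) is included at this height; the r=11 sphere at (9, 8.5) contributes a regular 24-gon of circumradius √(11²−1.66²) = 10.874; the sphere at (10, 14.5): section is a regular 24-gon, circumradius = √(r²−h²) = √(8.5²−3.66²) = 7.672; Taking the first minus the rest: starting from the r=9.5 cylinder, the 5.5×4 cube at (16, 15) misses the remaining region (no effect); the r=11 sphere at (9, 8.5) partially overlaps it — only the 87.81 mm² overlap (of its 367.25 mm²) is removed, clipping the outline; the r=8.5 sphere at (10, 14.5) misses the remaining region (no effect) — 1 connected region. Overall, the cross-section is a single solid region. The nearest boundary edge runs (-4.75, -8.23)→(-6.72, -6.72); distance from the point to it = 0.63 mm. The point is inside the cross-section, 0.63 mm from the nearest boundary — within the 1.2 mm shell band (3 × 0.4).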